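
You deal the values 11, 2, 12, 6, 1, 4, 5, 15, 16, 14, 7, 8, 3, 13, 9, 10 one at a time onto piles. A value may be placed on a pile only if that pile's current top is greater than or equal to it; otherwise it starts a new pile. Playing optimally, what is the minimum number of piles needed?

Place each on the leftmost legal pile:
11 → new pile 1 (tops now [11])
2 → pile 1 (tops now [2])
12 → new pile 2 (tops now [2, 12])
6 → pile 2 (tops now [2, 6])
1 → pile 1 (tops now [1, 6])
4 → pile 2 (tops now [1, 4])
5 → new pile 3 (tops now [1, 4, 5])
15 → new pile 4 (tops now [1, 4, 5, 15])
16 → new pile 5 (tops now [1, 4, 5, 15, 16])
14 → pile 4 (tops now [1, 4, 5, 14, 16])
7 → pile 4 (tops now [1, 4, 5, 7, 16])
8 → pile 5 (tops now [1, 4, 5, 7, 8])
3 → pile 2 (tops now [1, 3, 5, 7, 8])
13 → new pile 6 (tops now [1, 3, 5, 7, 8, 13])
9 → pile 6 (tops now [1, 3, 5, 7, 8, 9])
10 → new pile 7 (tops now [1, 3, 5, 7, 8, 9, 10])
Seven piles.

7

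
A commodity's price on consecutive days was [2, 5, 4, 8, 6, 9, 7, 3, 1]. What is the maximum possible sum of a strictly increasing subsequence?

Let S[i] be the best sum of a strictly increasing subsequence ending at i:
i:      1  2  3  4  5  6  7  8  9
a[i]:   2  5  4  8  6  9  7  3  1
S:      2  7  6 15 13 24 20  5  1
Maximum is 24 (e.g. 2 + 5 + 8 + 9).

24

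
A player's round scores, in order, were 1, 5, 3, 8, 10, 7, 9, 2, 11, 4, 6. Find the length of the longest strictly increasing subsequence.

Track the smallest tail for each achievable length (strict):
1 → extends → [1]
5 → extends → [1, 5]
3 → replaces 5 → [1, 3]
8 → extends → [1, 3, 8]
10 → extends → [1, 3, 8, 10]
7 → replaces 8 → [1, 3, 7, 10]
9 → replaces 10 → [1, 3, 7, 9]
2 → replaces 3 → [1, 2, 7, 9]
11 → extends → [1, 2, 7, 9, 11]
4 → replaces 7 → [1, 2, 4, 9, 11]
6 → replaces 9 → [1, 2, 4, 6, 11]
Five tails, so the longest strictly increasing subsequence has length 5 (e.g. 1, 5, 8, 10, 11).

5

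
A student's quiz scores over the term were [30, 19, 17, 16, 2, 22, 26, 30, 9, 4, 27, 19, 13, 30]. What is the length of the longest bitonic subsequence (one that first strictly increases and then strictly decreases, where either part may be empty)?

7

inc[i] = longest strictly increasing subsequence ending at i; dec[i] = longest strictly decreasing subsequence starting at i:
i:      1  2  3  4  5  6  7  8  9 10 11 12 13 14
a[i]:  30 19 17 16  2 22 26 30  9  4 27 19 13 30
inc:    1  1  1  1  1  2  3  4  2  2  4  3  3  5
dec:    6  5  4  3  1  3  3  4  2  1  3  2  1  1
Best peak at i=8 (value 30): inc=4, dec=4, length 4+4−1 = 7.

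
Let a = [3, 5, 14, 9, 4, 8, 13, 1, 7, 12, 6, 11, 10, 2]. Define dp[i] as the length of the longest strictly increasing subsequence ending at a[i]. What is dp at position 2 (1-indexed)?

dp[i] = 1 + max{dp[j] : j<i, a[j]<a[i]} (or 1 if no such j):
i:      1  2  3  4  5  6  7  8  9 10 11 12 13 14
a[i]:   3  5 14  9  4  8 13  1  7 12  6 11 10  2
dp:     1  2  3  3  2  3  4  1  3  4  3  4  4  2
At index 2 the value is 2.

2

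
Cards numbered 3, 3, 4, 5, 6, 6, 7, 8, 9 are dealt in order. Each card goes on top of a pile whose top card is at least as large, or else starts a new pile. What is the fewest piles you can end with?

7

Place each on the leftmost legal pile:
3 → new pile 1 (tops now [3])
3 → pile 1 (tops now [3])
4 → new pile 2 (tops now [3, 4])
5 → new pile 3 (tops now [3, 4, 5])
6 → new pile 4 (tops now [3, 4, 5, 6])
6 → pile 4 (tops now [3, 4, 5, 6])
7 → new pile 5 (tops now [3, 4, 5, 6, 7])
8 → new pile 6 (tops now [3, 4, 5, 6, 7, 8])
9 → new pile 7 (tops now [3, 4, 5, 6, 7, 8, 9])
Seven piles.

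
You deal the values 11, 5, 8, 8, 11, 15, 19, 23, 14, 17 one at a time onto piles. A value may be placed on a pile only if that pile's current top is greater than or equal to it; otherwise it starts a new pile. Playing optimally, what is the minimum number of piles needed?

Place each on the leftmost legal pile:
11 → new pile 1 (tops now [11])
5 → pile 1 (tops now [5])
8 → new pile 2 (tops now [5, 8])
8 → pile 2 (tops now [5, 8])
11 → new pile 3 (tops now [5, 8, 11])
15 → new pile 4 (tops now [5, 8, 11, 15])
19 → new pile 5 (tops now [5, 8, 11, 15, 19])
23 → new pile 6 (tops now [5, 8, 11, 15, 19, 23])
14 → pile 4 (tops now [5, 8, 11, 14, 19, 23])
17 → pile 5 (tops now [5, 8, 11, 14, 17, 23])
Six piles.

6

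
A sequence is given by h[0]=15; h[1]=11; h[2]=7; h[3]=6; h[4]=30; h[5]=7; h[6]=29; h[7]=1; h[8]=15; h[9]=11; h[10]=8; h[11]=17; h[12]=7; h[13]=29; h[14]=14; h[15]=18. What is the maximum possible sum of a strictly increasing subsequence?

74

Let S[i] be the best sum of a strictly increasing subsequence ending at i:
i:      0  1  2  3  4  5  6  7  8  9 10 11 12 13 14 15
h[i]:  15 11  7  6 30  7 29  1 15 11  8 17  7 29 14 18
S:     15 11  7  6 45 13 44  1 28 24 21 45 13 74 38 63
Maximum is 74 (e.g. 6 + 7 + 15 + 17 + 29).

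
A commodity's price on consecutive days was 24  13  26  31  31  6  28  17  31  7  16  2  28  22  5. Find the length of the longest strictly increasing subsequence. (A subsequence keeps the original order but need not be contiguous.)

Let dp[i] be the length of the longest such subsequence ending at index i:
i:      1  2  3  4  5  6  7  8  9 10 11 12 13 14 15
a[i]:  24 13 26 31 31  6 28 17 31  7 16  2 28 22  5
dp:     1  1  2  3  3  1  3  2  4  2  3  1  4  4  2
Maximum dp value is 4.

4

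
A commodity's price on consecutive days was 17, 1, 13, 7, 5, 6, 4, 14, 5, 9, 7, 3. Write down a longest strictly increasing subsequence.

Patience tails give the LIS length; then backtrack through the dp parents:
17 → extends → [17]
1 → replaces 17 → [1]
13 → extends → [1, 13]
7 → replaces 13 → [1, 7]
5 → replaces 7 → [1, 5]
6 → extends → [1, 5, 6]
4 → replaces 5 → [1, 4, 6]
14 → extends → [1, 4, 6, 14]
5 → replaces 6 → [1, 4, 5, 14]
9 → replaces 14 → [1, 4, 5, 9]
7 → replaces 9 → [1, 4, 5, 7]
3 → replaces 4 → [1, 3, 5, 7]
Length 4; one witness is 1, 5, 6, 14.

1, 5, 6, 14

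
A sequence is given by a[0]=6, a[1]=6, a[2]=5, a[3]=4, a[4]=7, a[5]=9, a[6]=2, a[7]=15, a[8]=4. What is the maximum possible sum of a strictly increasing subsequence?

37

Let S[i] be the best sum of a strictly increasing subsequence ending at i:
i:      0  1  2  3  4  5  6  7  8
a[i]:   6  6  5  4  7  9  2 15  4
S:      6  6  5  4 13 22  2 37  6
Maximum is 37 (e.g. 6 + 7 + 9 + 15).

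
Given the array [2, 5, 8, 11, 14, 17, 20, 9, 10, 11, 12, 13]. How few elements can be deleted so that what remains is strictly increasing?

Fewest deletions = n − (longest strictly increasing subsequence).
i:      1  2  3  4  5  6  7  8  9 10 11 12
a[i]:   2  5  8 11 14 17 20  9 10 11 12 13
dp:     1  2  3  4  5  6  7  4  5  6  7  8
max dp = 8, so deletions = 12 − 8 = 4.

4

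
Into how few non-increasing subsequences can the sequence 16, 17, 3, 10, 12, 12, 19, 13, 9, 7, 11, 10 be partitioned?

The minimum number of non-increasing subsequences covering a sequence equals the length of its longest strictly increasing subsequence.
LIS length is 4 (e.g. 3, 10, 12, 19), so 4 piles are needed.

4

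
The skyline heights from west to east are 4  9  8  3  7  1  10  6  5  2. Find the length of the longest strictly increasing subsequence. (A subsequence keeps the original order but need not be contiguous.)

Let dp[i] be the length of the longest such subsequence ending at index i:
i:      1  2  3  4  5  6  7  8  9 10
a[i]:   4  9  8  3  7  1 10  6  5  2
dp:     1  2  2  1  2  1  3  2  2  2
Maximum dp value is 3.

3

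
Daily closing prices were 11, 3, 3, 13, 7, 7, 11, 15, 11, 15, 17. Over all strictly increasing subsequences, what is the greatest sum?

56

Let S[i] be the best sum of a strictly increasing subsequence ending at i:
i:      1  2  3  4  5  6  7  8  9 10 11
a[i]:  11  3  3 13  7  7 11 15 11 15 17
S:     11  3  3 24 10 10 21 39 21 39 56
Maximum is 56 (e.g. 11 + 13 + 15 + 17).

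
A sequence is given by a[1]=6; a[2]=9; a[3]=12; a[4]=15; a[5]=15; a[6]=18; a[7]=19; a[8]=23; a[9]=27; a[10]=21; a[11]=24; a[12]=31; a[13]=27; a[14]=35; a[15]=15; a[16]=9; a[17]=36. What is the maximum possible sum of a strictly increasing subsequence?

Let S[i] be the best sum of a strictly increasing subsequence ending at i:
i:       1   2   3   4   5   6   7   8   9  10  11  12  13  14  15  16  17
a[i]:    6   9  12  15  15  18  19  23  27  21  24  31  27  35  15   9  36
S:       6  15  27  42  42  60  79 102 129 100 126 160 153 195  42  15 231
Maximum is 231 (e.g. 6 + 9 + 12 + 15 + 18 + 19 + 23 + 27 + 31 + 35 + 36).

231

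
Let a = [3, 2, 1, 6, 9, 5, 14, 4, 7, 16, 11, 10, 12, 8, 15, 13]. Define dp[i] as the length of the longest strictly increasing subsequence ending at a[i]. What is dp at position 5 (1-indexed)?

dp[i] = 1 + max{dp[j] : j<i, a[j]<a[i]} (or 1 if no such j):
i:      1  2  3  4  5  6  7  8  9 10 11 12 13 14 15 16
a[i]:   3  2  1  6  9  5 14  4  7 16 11 10 12  8 15 13
dp:     1  1  1  2  3  2  4  2  3  5  4  4  5  4  6  6
At index 5 the value is 3.

3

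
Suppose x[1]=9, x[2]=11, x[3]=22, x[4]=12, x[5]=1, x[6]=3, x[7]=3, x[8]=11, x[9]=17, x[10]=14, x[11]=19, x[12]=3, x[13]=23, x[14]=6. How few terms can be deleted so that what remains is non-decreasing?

Fewest deletions = n − (longest non-decreasing subsequence).
i:      1  2  3  4  5  6  7  8  9 10 11 12 13 14
x[i]:   9 11 22 12  1  3  3 11 17 14 19  3 23  6
dp:     1  2  3  3  1  2  3  4  5  5  6  4  7  5
max dp = 7, so deletions = 14 − 7 = 7.

7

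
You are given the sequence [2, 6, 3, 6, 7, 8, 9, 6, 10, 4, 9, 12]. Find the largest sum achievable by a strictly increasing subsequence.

57

Let S[i] be the best sum of a strictly increasing subsequence ending at i:
i:      1  2  3  4  5  6  7  8  9 10 11 12
a[i]:   2  6  3  6  7  8  9  6 10  4  9 12
S:      2  8  5 11 18 26 35 11 45  9 35 57
Maximum is 57 (e.g. 2 + 3 + 6 + 7 + 8 + 9 + 10 + 12).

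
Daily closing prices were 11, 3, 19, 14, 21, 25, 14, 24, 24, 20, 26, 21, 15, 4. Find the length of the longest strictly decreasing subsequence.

Negate each value so 'decreasing' becomes 'increasing', then run patience tails on the negated sequence:
-11 → extends → [-11]
-3 → extends → [-11, -3]
-19 → replaces -11 → [-19, -3]
-14 → replaces -3 → [-19, -14]
-21 → replaces -19 → [-21, -14]
-25 → replaces -21 → [-25, -14]
-14 → already a tail → [-25, -14]
-24 → replaces -14 → [-25, -24]
-24 → already a tail → [-25, -24]
-20 → extends → [-25, -24, -20]
-26 → replaces -25 → [-26, -24, -20]
-21 → replaces -20 → [-26, -24, -21]
-15 → extends → [-26, -24, -21, -15]
-4 → extends → [-26, -24, -21, -15, -4]
Five tails, so the longest strictly decreasing subsequence of the original has length 5.

5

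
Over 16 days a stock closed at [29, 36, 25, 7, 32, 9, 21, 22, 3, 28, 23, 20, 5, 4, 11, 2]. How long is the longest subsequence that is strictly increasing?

Let dp[i] be the length of the longest such subsequence ending at index i:
i:      1  2  3  4  5  6  7  8  9 10 11 12 13 14 15 16
a[i]:  29 36 25  7 32  9 21 22  3 28 23 20  5  4 11  2
dp:     1  2  1  1  2  2  3  4  1  5  5  3  2  2  3  1
Maximum dp value is 5.

5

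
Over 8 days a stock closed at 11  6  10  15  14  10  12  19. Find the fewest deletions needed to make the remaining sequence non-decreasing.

Fewest deletions = n − (longest non-decreasing subsequence).
i:      1  2  3  4  5  6  7  8
a[i]:  11  6 10 15 14 10 12 19
dp:     1  1  2  3  3  3  4  5
max dp = 5, so deletions = 8 − 5 = 3.

3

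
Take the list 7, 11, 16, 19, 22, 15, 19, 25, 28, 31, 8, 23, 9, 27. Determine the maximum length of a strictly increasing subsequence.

8

Track the smallest tail for each achievable length (strict):
7 → extends → [7]
11 → extends → [7, 11]
16 → extends → [7, 11, 16]
19 → extends → [7, 11, 16, 19]
22 → extends → [7, 11, 16, 19, 22]
15 → replaces 16 → [7, 11, 15, 19, 22]
19 → already a tail → [7, 11, 15, 19, 22]
25 → extends → [7, 11, 15, 19, 22, 25]
28 → extends → [7, 11, 15, 19, 22, 25, 28]
31 → extends → [7, 11, 15, 19, 22, 25, 28, 31]
8 → replaces 11 → [7, 8, 15, 19, 22, 25, 28, 31]
23 → replaces 25 → [7, 8, 15, 19, 22, 23, 28, 31]
9 → replaces 15 → [7, 8, 9, 19, 22, 23, 28, 31]
27 → replaces 28 → [7, 8, 9, 19, 22, 23, 27, 31]
Eight tails, so the longest strictly increasing subsequence has length 8 (e.g. 7, 11, 16, 19, 22, 25, 28, 31).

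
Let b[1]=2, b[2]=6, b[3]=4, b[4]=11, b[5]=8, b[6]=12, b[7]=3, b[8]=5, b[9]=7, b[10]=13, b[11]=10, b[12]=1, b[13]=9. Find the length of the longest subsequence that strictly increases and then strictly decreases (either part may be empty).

7

inc[i] = longest strictly increasing subsequence ending at i; dec[i] = longest strictly decreasing subsequence starting at i:
i:      1  2  3  4  5  6  7  8  9 10 11 12 13
b[i]:   2  6  4 11  8 12  3  5  7 13 10  1  9
inc:    1  2  2  3  3  4  2  3  4  5  5  1  5
dec:    2  4  3  4  3  3  2  2  2  3  2  1  1
Best peak at i=10 (value 13): inc=5, dec=3, length 5+3−1 = 7.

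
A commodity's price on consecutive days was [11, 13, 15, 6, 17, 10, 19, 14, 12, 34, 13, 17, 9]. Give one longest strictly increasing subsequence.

11, 13, 15, 17, 19, 34

Patience tails give the LIS length; then backtrack through the dp parents:
11 → extends → [11]
13 → extends → [11, 13]
15 → extends → [11, 13, 15]
6 → replaces 11 → [6, 13, 15]
17 → extends → [6, 13, 15, 17]
10 → replaces 13 → [6, 10, 15, 17]
19 → extends → [6, 10, 15, 17, 19]
14 → replaces 15 → [6, 10, 14, 17, 19]
12 → replaces 14 → [6, 10, 12, 17, 19]
34 → extends → [6, 10, 12, 17, 19, 34]
13 → replaces 17 → [6, 10, 12, 13, 19, 34]
17 → replaces 19 → [6, 10, 12, 13, 17, 34]
9 → replaces 10 → [6, 9, 12, 13, 17, 34]
Length 6; one witness is 11, 13, 15, 17, 19, 34.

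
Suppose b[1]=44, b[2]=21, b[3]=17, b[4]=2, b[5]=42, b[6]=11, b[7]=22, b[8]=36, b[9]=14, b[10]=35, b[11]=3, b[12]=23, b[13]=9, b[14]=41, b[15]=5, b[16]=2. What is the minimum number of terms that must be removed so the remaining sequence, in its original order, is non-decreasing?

Fewest deletions = n − (longest non-decreasing subsequence).
Patience tails:
44 → extends → [44]
21 → replaces 44 → [21]
17 → replaces 21 → [17]
2 → replaces 17 → [2]
42 → extends → [2, 42]
11 → replaces 42 → [2, 11]
22 → extends → [2, 11, 22]
36 → extends → [2, 11, 22, 36]
14 → replaces 22 → [2, 11, 14, 36]
35 → replaces 36 → [2, 11, 14, 35]
3 → replaces 11 → [2, 3, 14, 35]
23 → replaces 35 → [2, 3, 14, 23]
9 → replaces 14 → [2, 3, 9, 23]
41 → extends → [2, 3, 9, 23, 41]
5 → replaces 9 → [2, 3, 5, 23, 41]
2 → replaces 3 → [2, 2, 5, 23, 41]
Longest non-decreasing subsequence has length 5, so deletions = 16 − 5 = 11.

11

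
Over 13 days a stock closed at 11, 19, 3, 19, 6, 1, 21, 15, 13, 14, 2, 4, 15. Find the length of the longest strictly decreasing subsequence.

Negate each value so 'decreasing' becomes 'increasing', then run patience tails on the negated sequence:
-11 → extends → [-11]
-19 → replaces -11 → [-19]
-3 → extends → [-19, -3]
-19 → already a tail → [-19, -3]
-6 → replaces -3 → [-19, -6]
-1 → extends → [-19, -6, -1]
-21 → replaces -19 → [-21, -6, -1]
-15 → replaces -6 → [-21, -15, -1]
-13 → replaces -1 → [-21, -15, -13]
-14 → replaces -13 → [-21, -15, -14]
-2 → extends → [-21, -15, -14, -2]
-4 → replaces -2 → [-21, -15, -14, -4]
-15 → already a tail → [-21, -15, -14, -4]
Four tails, so the longest strictly decreasing subsequence of the original has length 4.

4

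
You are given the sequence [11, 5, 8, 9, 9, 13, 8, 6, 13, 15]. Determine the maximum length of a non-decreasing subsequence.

Let dp[i] be the length of the longest such subsequence ending at index i:
i:      1  2  3  4  5  6  7  8  9 10
a[i]:  11  5  8  9  9 13  8  6 13 15
dp:     1  1  2  3  4  5  3  2  6  7
Maximum dp value is 7.

7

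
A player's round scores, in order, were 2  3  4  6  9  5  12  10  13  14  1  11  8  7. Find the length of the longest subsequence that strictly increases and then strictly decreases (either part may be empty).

inc[i] = longest strictly increasing subsequence ending at i; dec[i] = longest strictly decreasing subsequence starting at i:
i:      1  2  3  4  5  6  7  8  9 10 11 12 13 14
a[i]:   2  3  4  6  9  5 12 10 13 14  1 11  8  7
inc:    1  2  3  4  5  4  6  6  7  8  1  7  5  5
dec:    2  2  2  3  3  2  4  3  4  4  1  3  2  1
Best peak at i=10 (value 14): inc=8, dec=4, length 8+4−1 = 11.

11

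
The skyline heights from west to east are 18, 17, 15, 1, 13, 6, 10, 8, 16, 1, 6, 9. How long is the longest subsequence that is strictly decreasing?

Negate each value so 'decreasing' becomes 'increasing', then run patience tails on the negated sequence:
-18 → extends → [-18]
-17 → extends → [-18, -17]
-15 → extends → [-18, -17, -15]
-1 → extends → [-18, -17, -15, -1]
-13 → replaces -1 → [-18, -17, -15, -13]
-6 → extends → [-18, -17, -15, -13, -6]
-10 → replaces -6 → [-18, -17, -15, -13, -10]
-8 → extends → [-18, -17, -15, -13, -10, -8]
-16 → replaces -15 → [-18, -17, -16, -13, -10, -8]
-1 → extends → [-18, -17, -16, -13, -10, -8, -1]
-6 → replaces -1 → [-18, -17, -16, -13, -10, -8, -6]
-9 → replaces -8 → [-18, -17, -16, -13, -10, -9, -6]
Seven tails, so the longest strictly decreasing subsequence of the original has length 7.

7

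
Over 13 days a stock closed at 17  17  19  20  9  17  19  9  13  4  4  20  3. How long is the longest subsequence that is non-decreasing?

5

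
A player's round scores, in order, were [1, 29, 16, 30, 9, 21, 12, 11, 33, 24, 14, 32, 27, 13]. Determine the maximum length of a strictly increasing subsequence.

Let dp[i] be the length of the longest such subsequence ending at index i:
i:      1  2  3  4  5  6  7  8  9 10 11 12 13 14
a[i]:   1 29 16 30  9 21 12 11 33 24 14 32 27 13
dp:     1  2  2  3  2  3  3  3  4  4  4  5  5  4
Maximum dp value is 5.

5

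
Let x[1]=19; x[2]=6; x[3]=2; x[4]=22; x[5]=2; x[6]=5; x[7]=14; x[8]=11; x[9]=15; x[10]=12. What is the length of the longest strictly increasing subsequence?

Let dp[i] be the length of the longest such subsequence ending at index i:
i:      1  2  3  4  5  6  7  8  9 10
x[i]:  19  6  2 22  2  5 14 11 15 12
dp:     1  1  1  2  1  2  3  3  4  4
Maximum dp value is 4.

4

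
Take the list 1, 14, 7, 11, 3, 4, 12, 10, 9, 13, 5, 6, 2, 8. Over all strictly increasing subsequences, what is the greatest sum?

44

Let S[i] be the best sum of a strictly increasing subsequence ending at i:
i:      1  2  3  4  5  6  7  8  9 10 11 12 13 14
a[i]:   1 14  7 11  3  4 12 10  9 13  5  6  2  8
S:      1 15  8 19  4  8 31 18 17 44 13 19  3 27
Maximum is 44 (e.g. 1 + 7 + 11 + 12 + 13).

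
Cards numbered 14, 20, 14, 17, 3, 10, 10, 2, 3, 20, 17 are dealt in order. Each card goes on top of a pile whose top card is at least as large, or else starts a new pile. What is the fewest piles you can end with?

3

Place each on the leftmost legal pile:
14 → new pile 1 (tops now [14])
20 → new pile 2 (tops now [14, 20])
14 → pile 1 (tops now [14, 20])
17 → pile 2 (tops now [14, 17])
3 → pile 1 (tops now [3, 17])
10 → pile 2 (tops now [3, 10])
10 → pile 2 (tops now [3, 10])
2 → pile 1 (tops now [2, 10])
3 → pile 2 (tops now [2, 3])
20 → new pile 3 (tops now [2, 3, 20])
17 → pile 3 (tops now [2, 3, 17])
Three piles.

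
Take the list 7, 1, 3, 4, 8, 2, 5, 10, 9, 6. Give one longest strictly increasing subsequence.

1, 3, 4, 8, 10

Patience tails give the LIS length; then backtrack through the dp parents:
7 → extends → [7]
1 → replaces 7 → [1]
3 → extends → [1, 3]
4 → extends → [1, 3, 4]
8 → extends → [1, 3, 4, 8]
2 → replaces 3 → [1, 2, 4, 8]
5 → replaces 8 → [1, 2, 4, 5]
10 → extends → [1, 2, 4, 5, 10]
9 → replaces 10 → [1, 2, 4, 5, 9]
6 → replaces 9 → [1, 2, 4, 5, 6]
Length 5; one witness is 1, 3, 4, 8, 10.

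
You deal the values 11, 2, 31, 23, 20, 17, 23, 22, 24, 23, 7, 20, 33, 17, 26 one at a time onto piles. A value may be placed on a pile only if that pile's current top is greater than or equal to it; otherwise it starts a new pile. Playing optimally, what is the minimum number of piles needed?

5

Place each on the leftmost legal pile:
11 → new pile 1 (tops now [11])
2 → pile 1 (tops now [2])
31 → new pile 2 (tops now [2, 31])
23 → pile 2 (tops now [2, 23])
20 → pile 2 (tops now [2, 20])
17 → pile 2 (tops now [2, 17])
23 → new pile 3 (tops now [2, 17, 23])
22 → pile 3 (tops now [2, 17, 22])
24 → new pile 4 (tops now [2, 17, 22, 24])
23 → pile 4 (tops now [2, 17, 22, 23])
7 → pile 2 (tops now [2, 7, 22, 23])
20 → pile 3 (tops now [2, 7, 20, 23])
33 → new pile 5 (tops now [2, 7, 20, 23, 33])
17 → pile 3 (tops now [2, 7, 17, 23, 33])
26 → pile 5 (tops now [2, 7, 17, 23, 26])
Five piles.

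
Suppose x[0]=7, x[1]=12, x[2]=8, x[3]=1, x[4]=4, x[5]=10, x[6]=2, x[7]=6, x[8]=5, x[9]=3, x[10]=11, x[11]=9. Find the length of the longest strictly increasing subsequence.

Track the smallest tail for each achievable length (strict):
7 → extends → [7]
12 → extends → [7, 12]
8 → replaces 12 → [7, 8]
1 → replaces 7 → [1, 8]
4 → replaces 8 → [1, 4]
10 → extends → [1, 4, 10]
2 → replaces 4 → [1, 2, 10]
6 → replaces 10 → [1, 2, 6]
5 → replaces 6 → [1, 2, 5]
3 → replaces 5 → [1, 2, 3]
11 → extends → [1, 2, 3, 11]
9 → replaces 11 → [1, 2, 3, 9]
Four tails, so the longest strictly increasing subsequence has length 4 (e.g. 7, 8, 10, 11).

4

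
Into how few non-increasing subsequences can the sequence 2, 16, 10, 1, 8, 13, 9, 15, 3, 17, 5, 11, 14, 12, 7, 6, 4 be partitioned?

Place each on the leftmost legal pile:
2 → new pile 1 (tops now [2])
16 → new pile 2 (tops now [2, 16])
10 → pile 2 (tops now [2, 10])
1 → pile 1 (tops now [1, 10])
8 → pile 2 (tops now [1, 8])
13 → new pile 3 (tops now [1, 8, 13])
9 → pile 3 (tops now [1, 8, 9])
15 → new pile 4 (tops now [1, 8, 9, 15])
3 → pile 2 (tops now [1, 3, 9, 15])
17 → new pile 5 (tops now [1, 3, 9, 15, 17])
5 → pile 3 (tops now [1, 3, 5, 15, 17])
11 → pile 4 (tops now [1, 3, 5, 11, 17])
14 → pile 5 (tops now [1, 3, 5, 11, 14])
12 → pile 5 (tops now [1, 3, 5, 11, 12])
7 → pile 4 (tops now [1, 3, 5, 7, 12])
6 → pile 4 (tops now [1, 3, 5, 6, 12])
4 → pile 3 (tops now [1, 3, 4, 6, 12])
Five piles.

5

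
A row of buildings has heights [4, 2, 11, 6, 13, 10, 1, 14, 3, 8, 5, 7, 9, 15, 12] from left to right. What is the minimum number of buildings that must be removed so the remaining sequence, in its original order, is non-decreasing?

9

Fewest deletions = n − (longest non-decreasing subsequence).
Patience tails:
4 → extends → [4]
2 → replaces 4 → [2]
11 → extends → [2, 11]
6 → replaces 11 → [2, 6]
13 → extends → [2, 6, 13]
10 → replaces 13 → [2, 6, 10]
1 → replaces 2 → [1, 6, 10]
14 → extends → [1, 6, 10, 14]
3 → replaces 6 → [1, 3, 10, 14]
8 → replaces 10 → [1, 3, 8, 14]
5 → replaces 8 → [1, 3, 5, 14]
7 → replaces 14 → [1, 3, 5, 7]
9 → extends → [1, 3, 5, 7, 9]
15 → extends → [1, 3, 5, 7, 9, 15]
12 → replaces 15 → [1, 3, 5, 7, 9, 12]
Longest non-decreasing subsequence has length 6, so deletions = 15 − 6 = 9.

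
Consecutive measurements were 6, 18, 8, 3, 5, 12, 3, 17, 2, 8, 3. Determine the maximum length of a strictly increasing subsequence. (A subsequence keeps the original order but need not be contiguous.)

4

Let dp[i] be the length of the longest such subsequence ending at index i:
i:      1  2  3  4  5  6  7  8  9 10 11
a[i]:   6 18  8  3  5 12  3 17  2  8  3
dp:     1  2  2  1  2  3  1  4  1  3  2
Maximum dp value is 4.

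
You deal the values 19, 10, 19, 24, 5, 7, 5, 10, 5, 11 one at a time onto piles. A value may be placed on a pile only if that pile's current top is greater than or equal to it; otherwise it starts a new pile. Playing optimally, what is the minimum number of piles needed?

4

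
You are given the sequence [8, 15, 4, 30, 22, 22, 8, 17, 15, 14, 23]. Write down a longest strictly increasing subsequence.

8, 15, 22, 23

Patience tails give the LIS length; then backtrack through the dp parents:
8 → extends → [8]
15 → extends → [8, 15]
4 → replaces 8 → [4, 15]
30 → extends → [4, 15, 30]
22 → replaces 30 → [4, 15, 22]
22 → already a tail → [4, 15, 22]
8 → replaces 15 → [4, 8, 22]
17 → replaces 22 → [4, 8, 17]
15 → replaces 17 → [4, 8, 15]
14 → replaces 15 → [4, 8, 14]
23 → extends → [4, 8, 14, 23]
Length 4; one witness is 8, 15, 22, 23.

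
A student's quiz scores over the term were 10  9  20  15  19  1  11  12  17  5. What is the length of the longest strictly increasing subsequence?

4

Let dp[i] be the length of the longest such subsequence ending at index i:
i:      1  2  3  4  5  6  7  8  9 10
a[i]:  10  9 20 15 19  1 11 12 17  5
dp:     1  1  2  2  3  1  2  3  4  2
Maximum dp value is 4.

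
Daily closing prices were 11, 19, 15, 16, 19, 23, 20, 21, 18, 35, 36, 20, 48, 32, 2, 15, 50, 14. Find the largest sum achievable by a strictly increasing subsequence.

271

Let S[i] be the best sum of a strictly increasing subsequence ending at i:
i:       1   2   3   4   5   6   7   8   9  10  11  12  13  14  15  16  17  18
a[i]:   11  19  15  16  19  23  20  21  18  35  36  20  48  32   2  15  50  14
S:      11  30  26  42  61  84  81 102  60 137 173  81 221 134   2  26 271  25
Maximum is 271 (e.g. 11 + 15 + 16 + 19 + 20 + 21 + 35 + 36 + 48 + 50).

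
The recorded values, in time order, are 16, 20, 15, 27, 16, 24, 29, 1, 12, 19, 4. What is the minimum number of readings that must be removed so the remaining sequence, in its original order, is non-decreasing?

Fewest deletions = n − (longest non-decreasing subsequence).
Patience tails:
16 → extends → [16]
20 → extends → [16, 20]
15 → replaces 16 → [15, 20]
27 → extends → [15, 20, 27]
16 → replaces 20 → [15, 16, 27]
24 → replaces 27 → [15, 16, 24]
29 → extends → [15, 16, 24, 29]
1 → replaces 15 → [1, 16, 24, 29]
12 → replaces 16 → [1, 12, 24, 29]
19 → replaces 24 → [1, 12, 19, 29]
4 → replaces 12 → [1, 4, 19, 29]
Longest non-decreasing subsequence has length 4, so deletions = 11 − 4 = 7.

7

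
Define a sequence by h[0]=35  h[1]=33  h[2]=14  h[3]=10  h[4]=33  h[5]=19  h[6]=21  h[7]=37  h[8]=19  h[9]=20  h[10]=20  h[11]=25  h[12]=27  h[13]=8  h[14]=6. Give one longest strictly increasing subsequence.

14, 19, 21, 25, 27

Patience tails give the LIS length; then backtrack through the dp parents:
35 → extends → [35]
33 → replaces 35 → [33]
14 → replaces 33 → [14]
10 → replaces 14 → [10]
33 → extends → [10, 33]
19 → replaces 33 → [10, 19]
21 → extends → [10, 19, 21]
37 → extends → [10, 19, 21, 37]
19 → already a tail → [10, 19, 21, 37]
20 → replaces 21 → [10, 19, 20, 37]
20 → already a tail → [10, 19, 20, 37]
25 → replaces 37 → [10, 19, 20, 25]
27 → extends → [10, 19, 20, 25, 27]
8 → replaces 10 → [8, 19, 20, 25, 27]
6 → replaces 8 → [6, 19, 20, 25, 27]
Length 5; one witness is 14, 19, 21, 25, 27.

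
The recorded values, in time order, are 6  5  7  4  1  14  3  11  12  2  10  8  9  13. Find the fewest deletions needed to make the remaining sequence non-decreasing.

Fewest deletions = n − (longest non-decreasing subsequence).
i:      1  2  3  4  5  6  7  8  9 10 11 12 13 14
a[i]:   6  5  7  4  1 14  3 11 12  2 10  8  9 13
dp:     1  1  2  1  1  3  2  3  4  2  3  3  4  5
max dp = 5, so deletions = 14 − 5 = 9.

9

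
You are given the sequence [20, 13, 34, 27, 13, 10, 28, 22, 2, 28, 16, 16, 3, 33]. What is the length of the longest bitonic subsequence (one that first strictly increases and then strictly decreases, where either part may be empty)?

inc[i] = longest strictly increasing subsequence ending at i; dec[i] = longest strictly decreasing subsequence starting at i:
i:      1  2  3  4  5  6  7  8  9 10 11 12 13 14
a[i]:  20 13 34 27 13 10 28 22  2 28 16 16  3 33
inc:    1  1  2  2  1  1  3  2  1  3  2  2  2  4
dec:    4  3  5  4  3  2  4  3  1  3  2  2  1  1
Best peak at i=3 (value 34): inc=2, dec=5, length 2+5−1 = 6.

6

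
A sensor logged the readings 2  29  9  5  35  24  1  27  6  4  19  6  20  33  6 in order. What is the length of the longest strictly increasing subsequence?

6

Track the smallest tail for each achievable length (strict):
2 → extends → [2]
29 → extends → [2, 29]
9 → replaces 29 → [2, 9]
5 → replaces 9 → [2, 5]
35 → extends → [2, 5, 35]
24 → replaces 35 → [2, 5, 24]
1 → replaces 2 → [1, 5, 24]
27 → extends → [1, 5, 24, 27]
6 → replaces 24 → [1, 5, 6, 27]
4 → replaces 5 → [1, 4, 6, 27]
19 → replaces 27 → [1, 4, 6, 19]
6 → already a tail → [1, 4, 6, 19]
20 → extends → [1, 4, 6, 19, 20]
33 → extends → [1, 4, 6, 19, 20, 33]
6 → already a tail → [1, 4, 6, 19, 20, 33]
Six tails, so the longest strictly increasing subsequence has length 6 (e.g. 2, 5, 6, 19, 20, 33).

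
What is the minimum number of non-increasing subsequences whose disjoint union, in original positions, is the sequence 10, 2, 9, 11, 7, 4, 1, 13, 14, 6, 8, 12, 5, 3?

5

The minimum number of non-increasing subsequences covering a sequence equals the length of its longest strictly increasing subsequence.
LIS length is 5 (e.g. 2, 9, 11, 13, 14), so 5 piles are needed.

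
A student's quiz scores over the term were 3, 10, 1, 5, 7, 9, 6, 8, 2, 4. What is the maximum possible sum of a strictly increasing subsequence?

Let S[i] be the best sum of a strictly increasing subsequence ending at i:
i:      1  2  3  4  5  6  7  8  9 10
a[i]:   3 10  1  5  7  9  6  8  2  4
S:      3 13  1  8 15 24 14 23  3  7
Maximum is 24 (e.g. 3 + 5 + 7 + 9).

24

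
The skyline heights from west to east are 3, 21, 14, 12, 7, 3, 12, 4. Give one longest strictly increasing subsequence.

Patience tails give the LIS length; then backtrack through the dp parents:
3 → extends → [3]
21 → extends → [3, 21]
14 → replaces 21 → [3, 14]
12 → replaces 14 → [3, 12]
7 → replaces 12 → [3, 7]
3 → already a tail → [3, 7]
12 → extends → [3, 7, 12]
4 → replaces 7 → [3, 4, 12]
Length 3; one witness is 3, 7, 12.

3, 7, 12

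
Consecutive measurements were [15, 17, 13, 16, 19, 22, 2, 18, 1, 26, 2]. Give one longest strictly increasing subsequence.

15, 17, 19, 22, 26

Patience tails give the LIS length; then backtrack through the dp parents:
15 → extends → [15]
17 → extends → [15, 17]
13 → replaces 15 → [13, 17]
16 → replaces 17 → [13, 16]
19 → extends → [13, 16, 19]
22 → extends → [13, 16, 19, 22]
2 → replaces 13 → [2, 16, 19, 22]
18 → replaces 19 → [2, 16, 18, 22]
1 → replaces 2 → [1, 16, 18, 22]
26 → extends → [1, 16, 18, 22, 26]
2 → replaces 16 → [1, 2, 18, 22, 26]
Length 5; one witness is 15, 17, 19, 22, 26.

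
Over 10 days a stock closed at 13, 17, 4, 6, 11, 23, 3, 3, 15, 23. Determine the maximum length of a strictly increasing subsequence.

Track the smallest tail for each achievable length (strict):
13 → extends → [13]
17 → extends → [13, 17]
4 → replaces 13 → [4, 17]
6 → replaces 17 → [4, 6]
11 → extends → [4, 6, 11]
23 → extends → [4, 6, 11, 23]
3 → replaces 4 → [3, 6, 11, 23]
3 → already a tail → [3, 6, 11, 23]
15 → replaces 23 → [3, 6, 11, 15]
23 → extends → [3, 6, 11, 15, 23]
Five tails, so the longest strictly increasing subsequence has length 5 (e.g. 4, 6, 11, 15, 23).

5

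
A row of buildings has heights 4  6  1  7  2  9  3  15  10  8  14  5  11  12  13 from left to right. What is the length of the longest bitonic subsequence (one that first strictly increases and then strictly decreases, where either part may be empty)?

inc[i] = longest strictly increasing subsequence ending at i; dec[i] = longest strictly decreasing subsequence starting at i:
i:      1  2  3  4  5  6  7  8  9 10 11 12 13 14 15
a[i]:   4  6  1  7  2  9  3 15 10  8 14  5 11 12 13
inc:    1  2  1  3  2  4  3  5  5  4  6  4  6  7  8
dec:    2  2  1  2  1  3  1  4  3  2  2  1  1  1  1
Best peak at i=8 (value 15): inc=5, dec=4, length 5+4−1 = 8.

8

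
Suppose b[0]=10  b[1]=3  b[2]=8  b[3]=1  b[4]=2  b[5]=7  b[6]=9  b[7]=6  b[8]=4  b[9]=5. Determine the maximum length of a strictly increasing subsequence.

4

Track the smallest tail for each achievable length (strict):
10 → extends → [10]
3 → replaces 10 → [3]
8 → extends → [3, 8]
1 → replaces 3 → [1, 8]
2 → replaces 8 → [1, 2]
7 → extends → [1, 2, 7]
9 → extends → [1, 2, 7, 9]
6 → replaces 7 → [1, 2, 6, 9]
4 → replaces 6 → [1, 2, 4, 9]
5 → replaces 9 → [1, 2, 4, 5]
Four tails, so the longest strictly increasing subsequence has length 4 (e.g. 1, 2, 7, 9).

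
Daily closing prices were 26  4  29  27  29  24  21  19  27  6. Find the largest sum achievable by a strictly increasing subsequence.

82

Let S[i] be the best sum of a strictly increasing subsequence ending at i:
i:      1  2  3  4  5  6  7  8  9 10
a[i]:  26  4 29 27 29 24 21 19 27  6
S:     26  4 55 53 82 28 25 23 55 10
Maximum is 82 (e.g. 26 + 27 + 29).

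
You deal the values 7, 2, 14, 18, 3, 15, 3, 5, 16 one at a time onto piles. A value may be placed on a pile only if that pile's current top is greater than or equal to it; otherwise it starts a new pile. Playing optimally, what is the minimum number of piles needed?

Place each on the leftmost legal pile:
7 → new pile 1 (tops now [7])
2 → pile 1 (tops now [2])
14 → new pile 2 (tops now [2, 14])
18 → new pile 3 (tops now [2, 14, 18])
3 → pile 2 (tops now [2, 3, 18])
15 → pile 3 (tops now [2, 3, 15])
3 → pile 2 (tops now [2, 3, 15])
5 → pile 3 (tops now [2, 3, 5])
16 → new pile 4 (tops now [2, 3, 5, 16])
Four piles.

4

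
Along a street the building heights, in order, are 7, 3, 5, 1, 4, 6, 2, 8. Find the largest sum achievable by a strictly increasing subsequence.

Let S[i] be the best sum of a strictly increasing subsequence ending at i:
i:      1  2  3  4  5  6  7  8
a[i]:   7  3  5  1  4  6  2  8
S:      7  3  8  1  7 14  3 22
Maximum is 22 (e.g. 3 + 5 + 6 + 8).

22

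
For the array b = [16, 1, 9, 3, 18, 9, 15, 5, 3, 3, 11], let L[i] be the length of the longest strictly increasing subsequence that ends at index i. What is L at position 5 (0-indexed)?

dp[i] = 1 + max{dp[j] : j<i, b[j]<b[i]} (or 1 if no such j):
i:      0  1  2  3  4  5  6  7  8  9 10
b[i]:  16  1  9  3 18  9 15  5  3  3 11
dp:     1  1  2  2  3  3  4  3  2  2  4
At index 5 the value is 3.

3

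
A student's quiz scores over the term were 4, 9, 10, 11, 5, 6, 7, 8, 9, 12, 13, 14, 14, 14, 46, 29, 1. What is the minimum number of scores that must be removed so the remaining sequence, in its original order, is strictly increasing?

7

Fewest deletions = n − (longest strictly increasing subsequence).
i:      1  2  3  4  5  6  7  8  9 10 11 12 13 14 15 16 17
a[i]:   4  9 10 11  5  6  7  8  9 12 13 14 14 14 46 29  1
dp:     1  2  3  4  2  3  4  5  6  7  8  9  9  9 10 10  1
max dp = 10, so deletions = 17 − 10 = 7.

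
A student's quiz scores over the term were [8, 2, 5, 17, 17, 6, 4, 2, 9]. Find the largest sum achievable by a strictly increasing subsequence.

25

Let S[i] be the best sum of a strictly increasing subsequence ending at i:
i:      1  2  3  4  5  6  7  8  9
a[i]:   8  2  5 17 17  6  4  2  9
S:      8  2  7 25 25 13  6  2 22
Maximum is 25 (e.g. 8 + 17).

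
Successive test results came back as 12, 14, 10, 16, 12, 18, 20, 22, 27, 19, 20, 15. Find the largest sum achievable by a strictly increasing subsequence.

129

Let S[i] be the best sum of a strictly increasing subsequence ending at i:
i:       1   2   3   4   5   6   7   8   9  10  11  12
a[i]:   12  14  10  16  12  18  20  22  27  19  20  15
S:      12  26  10  42  22  60  80 102 129  79  99  41
Maximum is 129 (e.g. 12 + 14 + 16 + 18 + 20 + 22 + 27).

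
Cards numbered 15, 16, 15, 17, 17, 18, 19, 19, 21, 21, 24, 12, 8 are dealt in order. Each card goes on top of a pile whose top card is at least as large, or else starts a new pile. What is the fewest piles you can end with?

The minimum number of non-increasing subsequences covering a sequence equals the length of its longest strictly increasing subsequence.
LIS length is 7 (e.g. 15, 16, 17, 18, 19, 21, 24), so 7 piles are needed.

7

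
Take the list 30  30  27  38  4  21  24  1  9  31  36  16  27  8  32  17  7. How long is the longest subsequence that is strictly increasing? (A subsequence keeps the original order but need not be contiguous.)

Let dp[i] be the length of the longest such subsequence ending at index i:
i:      1  2  3  4  5  6  7  8  9 10 11 12 13 14 15 16 17
a[i]:  30 30 27 38  4 21 24  1  9 31 36 16 27  8 32 17  7
dp:     1  1  1  2  1  2  3  1  2  4  5  3  4  2  5  4  2
Maximum dp value is 5.

5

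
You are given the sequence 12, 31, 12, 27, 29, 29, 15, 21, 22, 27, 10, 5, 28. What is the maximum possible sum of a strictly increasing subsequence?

125

Let S[i] be the best sum of a strictly increasing subsequence ending at i:
i:       1   2   3   4   5   6   7   8   9  10  11  12  13
a[i]:   12  31  12  27  29  29  15  21  22  27  10   5  28
S:      12  43  12  39  68  68  27  48  70  97  10   5 125
Maximum is 125 (e.g. 12 + 15 + 21 + 22 + 27 + 28).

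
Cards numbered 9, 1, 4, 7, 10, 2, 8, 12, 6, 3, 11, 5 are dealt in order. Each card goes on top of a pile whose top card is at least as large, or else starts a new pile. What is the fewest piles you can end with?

5

The minimum number of non-increasing subsequences covering a sequence equals the length of its longest strictly increasing subsequence.
LIS length is 5 (e.g. 1, 4, 7, 10, 12), so 5 piles are needed.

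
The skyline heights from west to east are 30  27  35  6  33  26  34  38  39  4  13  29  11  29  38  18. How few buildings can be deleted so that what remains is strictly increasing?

11

Fewest deletions = n − (longest strictly increasing subsequence).
Patience tails:
30 → extends → [30]
27 → replaces 30 → [27]
35 → extends → [27, 35]
6 → replaces 27 → [6, 35]
33 → replaces 35 → [6, 33]
26 → replaces 33 → [6, 26]
34 → extends → [6, 26, 34]
38 → extends → [6, 26, 34, 38]
39 → extends → [6, 26, 34, 38, 39]
4 → replaces 6 → [4, 26, 34, 38, 39]
13 → replaces 26 → [4, 13, 34, 38, 39]
29 → replaces 34 → [4, 13, 29, 38, 39]
11 → replaces 13 → [4, 11, 29, 38, 39]
29 → already a tail → [4, 11, 29, 38, 39]
38 → already a tail → [4, 11, 29, 38, 39]
18 → replaces 29 → [4, 11, 18, 38, 39]
Longest strictly increasing subsequence has length 5, so deletions = 16 − 5 = 11.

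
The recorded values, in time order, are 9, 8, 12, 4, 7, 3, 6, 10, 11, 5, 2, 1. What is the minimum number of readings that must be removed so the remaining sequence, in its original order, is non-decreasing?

Fewest deletions = n − (longest non-decreasing subsequence).
i:      1  2  3  4  5  6  7  8  9 10 11 12
a[i]:   9  8 12  4  7  3  6 10 11  5  2  1
dp:     1  1  2  1  2  1  2  3  4  2  1  1
max dp = 4, so deletions = 12 − 4 = 8.

8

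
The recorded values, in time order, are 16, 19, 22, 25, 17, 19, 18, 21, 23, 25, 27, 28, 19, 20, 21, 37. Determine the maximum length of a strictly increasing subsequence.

9

Track the smallest tail for each achievable length (strict):
16 → extends → [16]
19 → extends → [16, 19]
22 → extends → [16, 19, 22]
25 → extends → [16, 19, 22, 25]
17 → replaces 19 → [16, 17, 22, 25]
19 → replaces 22 → [16, 17, 19, 25]
18 → replaces 19 → [16, 17, 18, 25]
21 → replaces 25 → [16, 17, 18, 21]
23 → extends → [16, 17, 18, 21, 23]
25 → extends → [16, 17, 18, 21, 23, 25]
27 → extends → [16, 17, 18, 21, 23, 25, 27]
28 → extends → [16, 17, 18, 21, 23, 25, 27, 28]
19 → replaces 21 → [16, 17, 18, 19, 23, 25, 27, 28]
20 → replaces 23 → [16, 17, 18, 19, 20, 25, 27, 28]
21 → replaces 25 → [16, 17, 18, 19, 20, 21, 27, 28]
37 → extends → [16, 17, 18, 19, 20, 21, 27, 28, 37]
Nine tails, so the longest strictly increasing subsequence has length 9 (e.g. 16, 17, 19, 21, 23, 25, 27, 28, 37).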